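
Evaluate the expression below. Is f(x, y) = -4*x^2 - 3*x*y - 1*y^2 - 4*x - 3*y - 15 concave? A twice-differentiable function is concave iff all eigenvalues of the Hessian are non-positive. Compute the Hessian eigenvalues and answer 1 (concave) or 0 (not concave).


The Hessian of f(x,y) = -4*x^2 - 3*x*y - 1*y^2 - 4*x - 3*y - 15 is:
H = [[-8, -3], [-3, -2]]
Trace = -8 - 2 = -10
Determinant = -8*-2 - (-3)^2 = 7
Discriminant = (-10)^2 - 4*7 = 72.0
Eigenvalues: lambda_1 = -9.2426, lambda_2 = -0.7574
The function is concave.

1


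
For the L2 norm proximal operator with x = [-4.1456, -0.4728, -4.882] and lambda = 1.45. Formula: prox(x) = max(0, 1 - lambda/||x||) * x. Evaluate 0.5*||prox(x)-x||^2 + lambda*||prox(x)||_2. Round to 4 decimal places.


Step 1: Compute ||x||.
||x|| = 6.4221
Step 2: Compute scaling factor.
scale = max(0, 1 - 1.45/6.4221) = 0.7742
Step 3: prox(x) = [-3.2096, -0.366, -3.7797]
||prox(x)|| = 4.9721
Step 4: Proximal objective.
0.5*||prox-x||^2 = 1.0513
lambda*||prox|| = 7.2095
Total = 8.2608


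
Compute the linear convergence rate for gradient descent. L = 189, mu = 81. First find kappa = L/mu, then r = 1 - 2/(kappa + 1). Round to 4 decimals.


Step 1: Compute the condition number.
kappa = L/mu = 189/81 = 2.3333
Step 2: Compute the convergence rate.
r = 1 - 2/(kappa + 1) = 1 - 2*mu/(L + mu) = (L - mu)/(L + mu) = 108/270 = 0.4


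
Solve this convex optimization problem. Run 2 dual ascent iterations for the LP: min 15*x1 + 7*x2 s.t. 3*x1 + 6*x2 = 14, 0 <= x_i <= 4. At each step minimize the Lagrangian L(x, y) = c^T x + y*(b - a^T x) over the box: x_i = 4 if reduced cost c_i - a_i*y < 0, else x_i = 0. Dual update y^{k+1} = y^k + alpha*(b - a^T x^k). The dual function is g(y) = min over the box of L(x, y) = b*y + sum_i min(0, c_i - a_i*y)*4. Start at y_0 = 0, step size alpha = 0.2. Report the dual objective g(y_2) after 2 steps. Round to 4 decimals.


Dual ascent for LP: min 15*x1 + 7*x2, 3*x1 + 6*x2 = 14, 0 <= x_i <= 4
Step 1: y^k = 0.0, reduced costs: (15.0, 7.0)
  x^k = (0.0, 0.0), subgradient = b - a^T x = 14.0
  y^{k+1} = 0.0 + 0.2*14.0 = 2.8
Step 2: y^k = 2.8, reduced costs: (6.6, -9.8)
  x^k = (0.0, 4.0), subgradient = b - a^T x = -10.0
  y^{k+1} = 2.8 + 0.2*-10.0 = 0.8
Dual objective at y_2 = 0.8: reduced costs (12.6, 2.2), box minimizer x = (0.0, 0.0)
g(y_2) = b*y + (c1 - a1*y)*x1 + (c2 - a2*y)*x2 = 14*0.8 + 12.6*0.0 + 2.2*0.0 = 11.2 + 0.0 + 0.0 = 11.2


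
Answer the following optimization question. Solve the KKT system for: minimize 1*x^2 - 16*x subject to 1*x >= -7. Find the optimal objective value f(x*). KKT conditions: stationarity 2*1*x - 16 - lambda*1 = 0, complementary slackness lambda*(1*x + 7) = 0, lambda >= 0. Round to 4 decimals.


Step 1: Try lambda = 0 (constraint inactive).
Stationarity: 2*1*x - 16 = 0
x* = 16/(2*1) = 8.0
Check constraint: 1*8.0 = 8.0 >= -7 -- satisfied.
Step 2: Compute optimal value.
f(x*) = 1*8.0^2 - 16*8.0 = -64.0


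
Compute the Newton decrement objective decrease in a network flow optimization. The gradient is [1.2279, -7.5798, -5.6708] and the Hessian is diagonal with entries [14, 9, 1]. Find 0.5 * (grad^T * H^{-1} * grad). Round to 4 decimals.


Step 1: H is diagonal, so H^(-1) * g = [0.0877, -0.8422, -5.6708].
Step 2: g^T H^(-1) g = sum_i g_i^2 / H_ii
  = (1.2279)^2/14 + (-7.5798)^2/9 + (-5.6708)^2/1
  = 0.1077 + 6.3837 + 32.158 = 38.6494
Step 3: Objective decrease = 0.5 * g^T H^(-1) g = 19.3247


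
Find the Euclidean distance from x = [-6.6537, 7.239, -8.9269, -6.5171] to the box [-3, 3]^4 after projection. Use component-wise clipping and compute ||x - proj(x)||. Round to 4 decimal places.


Project each component onto [-3, 3].
clip(-6.6537) = -3.0, clip(7.239) = 3.0, clip(-8.9269) = -3.0, clip(-6.5171) = -3.0
Projection = [-3.0, 3.0, -3.0, -3.0]
Squared diffs: [13.3495, 17.9691, 35.1281, 12.37]
Distance = sqrt(78.8167) = 8.8779


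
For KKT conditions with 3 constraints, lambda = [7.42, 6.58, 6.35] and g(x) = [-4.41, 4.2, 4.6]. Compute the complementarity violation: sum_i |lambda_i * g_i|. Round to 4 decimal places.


KKT complementary slackness check:
lambda_1 * g_1 = 7.42 * -4.41 = -32.7222
lambda_2 * g_2 = 6.58 * 4.2 = 27.636
lambda_3 * g_3 = 6.35 * 4.6 = 29.21
Total violation = 32.7222 + 27.636 + 29.21 = 89.5682


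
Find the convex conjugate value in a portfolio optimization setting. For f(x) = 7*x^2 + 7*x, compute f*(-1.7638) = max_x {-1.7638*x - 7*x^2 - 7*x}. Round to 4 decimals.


f*(y) = sup_x {y*x - a*x^2 - b*x} = sup_x {(y-b)*x - a*x^2}
FOC: (y - b) - 2a*x = 0 => x* = (y - b)/(2a)
x* = (-1.7638 - 7)/(2*7) = -0.626
f*(-1.7638) = (y-b)^2/(4a) = (-1.7638 - 7)^2/(4*7)
= 76.8042/28 = 2.743


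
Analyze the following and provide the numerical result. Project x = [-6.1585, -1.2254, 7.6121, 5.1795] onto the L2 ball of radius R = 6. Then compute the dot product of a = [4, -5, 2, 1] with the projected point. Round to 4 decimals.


Step 1: Compute ||x|| (intermediates to 6 decimals).
||x|| = sqrt((-6.1585)^2 + (-1.2254)^2 + 7.6121^2 + 5.1795^2) = 11.144506
Step 2: Project.
Since ||x|| > R, scale = R/||x|| = 6/11.144506 = 0.538382, proj(x) = scale * x
proj(x) = [-3.315626, -0.659733, 4.098218, 2.78855]
Step 3: Dot product.
a^T * proj(x) = 4*(-3.315626) - 5*(-0.659733) + 2*4.098218 + 1*2.78855 = 1.0211


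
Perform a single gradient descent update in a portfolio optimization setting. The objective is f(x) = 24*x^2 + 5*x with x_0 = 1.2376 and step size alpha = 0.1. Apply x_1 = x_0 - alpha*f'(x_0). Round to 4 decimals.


We compute the gradient at x_0 and apply the update.
f'(x) = 48*x + 5
f'(1.2376) = 48*1.2376 + 5 = 64.4048
x_1 = 1.2376 - 0.1*64.4048 = -5.2029


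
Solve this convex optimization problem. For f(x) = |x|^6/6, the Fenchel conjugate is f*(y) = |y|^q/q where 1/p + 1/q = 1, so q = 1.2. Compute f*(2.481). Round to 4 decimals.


The conjugate exponent q satisfies 1/p + 1/q = 1.
p = 6, so q = 6/(6 - 1) = 1.2
|y|^q = 2.481^1.2 = 2.9754
f*(2.481) = 2.9754 / 1.2 = 2.4795


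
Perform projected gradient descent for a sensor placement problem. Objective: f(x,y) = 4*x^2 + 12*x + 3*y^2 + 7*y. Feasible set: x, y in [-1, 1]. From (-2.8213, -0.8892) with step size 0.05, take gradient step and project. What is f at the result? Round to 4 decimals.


Step 1: Compute gradient at (-2.8213, -0.8892).
grad_x = 2*4*-2.8213 + 12 = -10.5704
grad_y = 2*3*-0.8892 + 7 = 1.6648
Step 2: Gradient step.
x_raw = -2.8213 - 0.05*-10.5704 = -2.2928
y_raw = -0.8892 - 0.05*1.6648 = -0.9724
Step 3: Project onto [-1, 1].
x_proj = clip(-2.2928) = -1.0
y_proj = clip(-0.9724) = -0.9724
Step 4: Evaluate f.
f(-1.0, -0.9724) = -11.9702


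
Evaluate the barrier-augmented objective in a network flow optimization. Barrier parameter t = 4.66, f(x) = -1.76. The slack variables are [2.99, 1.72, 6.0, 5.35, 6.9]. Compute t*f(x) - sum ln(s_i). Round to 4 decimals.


Step 1: Compute log-barrier.
ln values: [1.0953, 0.5423, 1.7918, 1.6771, 1.9315]
phi = -(1.0953 + 0.5423 + 1.7918 + 1.6771 + 1.9315) = -7.038
Step 2: Compute augmented objective.
t*f(x) = 4.66*-1.76 = -8.2016
Total = -8.2016 - 7.038 = -15.2396


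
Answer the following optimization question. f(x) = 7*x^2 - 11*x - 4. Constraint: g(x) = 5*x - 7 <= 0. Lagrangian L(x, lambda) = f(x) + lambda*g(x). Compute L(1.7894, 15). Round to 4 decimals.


Step 1: Evaluate f(x).
f(1.7894) = 7*1.7894^2 - 11*1.7894 - 4 = -1.2697
Step 2: Evaluate g(x).
g(1.7894) = 5*1.7894 - 7 = 1.947
Step 3: Compute Lagrangian.
L = -1.2697 + 15*1.947 = 27.9353


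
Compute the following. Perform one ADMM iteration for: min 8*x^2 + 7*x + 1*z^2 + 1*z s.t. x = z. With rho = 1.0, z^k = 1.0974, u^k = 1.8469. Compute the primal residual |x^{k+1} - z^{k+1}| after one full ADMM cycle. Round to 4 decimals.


ADMM iteration with rho = 1.0, z^k = 1.0974, u^k = 1.8469
Step 1: x-update.
Minimize 8*x^2 + 7*x + (1.0/2)*(x - 1.0974 + 1.8469)^2
FOC: (2*8 + 1.0)*x = -7 + 1.0*(1.0974 - 1.8469)
x^{k+1} = -0.4559
Step 2: z-update.
Minimize 1*z^2 + 1*z + (1.0/2)*(-0.4559 - z + 1.8469)^2
FOC: (2*1 + 1.0)*z = -1 + 1.0*(-0.4559 + 1.8469)
z^{k+1} = 0.1303
Step 3: u-update.
u^{k+1} = 1.8469 - 0.4559 - 0.1303 = 1.2607
Step 4: Primal residual = |-0.4559 - 0.1303| = 0.5862


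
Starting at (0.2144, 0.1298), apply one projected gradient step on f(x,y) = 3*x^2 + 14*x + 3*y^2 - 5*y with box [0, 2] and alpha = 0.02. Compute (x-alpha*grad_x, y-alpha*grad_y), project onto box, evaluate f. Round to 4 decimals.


Step 1: Compute gradient at (0.2144, 0.1298).
grad_x = 2*3*0.2144 + 14 = 15.2864
grad_y = 2*3*0.1298 - 5 = -4.2212
Step 2: Gradient step.
x_raw = 0.2144 - 0.02*15.2864 = -0.0913
y_raw = 0.1298 - 0.02*-4.2212 = 0.2142
Step 3: Project onto [0, 2].
x_proj = clip(-0.0913) = 0.0
y_proj = clip(0.2142) = 0.2142
Step 4: Evaluate f.
f(0.0, 0.2142) = -0.9334


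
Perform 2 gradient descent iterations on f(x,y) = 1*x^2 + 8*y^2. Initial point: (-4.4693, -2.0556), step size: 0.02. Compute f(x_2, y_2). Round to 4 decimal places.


Gradient descent on f(x,y) = 1*x^2 + 8*y^2.
Starting point: (-4.4693, -2.0556), alpha = 0.02
Step 1: grad_x = 2*1*-4.4693 = -8.9386, grad_y = 2*8*-2.0556 = -32.8896
  x_1 = -4.4693 - 0.02*-8.9386 = -4.2905
  y_1 = -2.0556 - 0.02*-32.8896 = -1.3978
Step 2: grad_x = 2*1*-4.2905 = -8.5811, grad_y = 2*8*-1.3978 = -22.3649
  x_2 = -4.2905 - 0.02*-8.5811 = -4.1189
  y_2 = -1.3978 - 0.02*-22.3649 = -0.9505
f(-4.1189, -0.9505) = 1*(-4.1189)^2 + 8*(-0.9505)^2 = 24.1931


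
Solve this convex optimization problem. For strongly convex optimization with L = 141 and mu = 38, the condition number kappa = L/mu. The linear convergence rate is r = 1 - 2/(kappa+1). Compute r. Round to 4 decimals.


Step 1: Compute the condition number.
kappa = L/mu = 141/38 = 3.7105
Step 2: Compute the convergence rate.
r = 1 - 2/(kappa + 1) = 1 - 2*mu/(L + mu) = (L - mu)/(L + mu) = 103/179 = 0.5754


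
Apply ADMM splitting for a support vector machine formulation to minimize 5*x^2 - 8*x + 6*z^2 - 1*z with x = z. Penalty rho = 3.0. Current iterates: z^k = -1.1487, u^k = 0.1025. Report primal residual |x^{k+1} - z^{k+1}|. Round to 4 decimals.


ADMM iteration with rho = 3.0, z^k = -1.1487, u^k = 0.1025
Step 1: x-update.
Minimize 5*x^2 - 8*x + (3.0/2)*(x + 1.1487 + 0.1025)^2
FOC: (2*5 + 3.0)*x = 8 + 3.0*(-1.1487 - 0.1025)
x^{k+1} = 0.3266
Step 2: z-update.
Minimize 6*z^2 - 1*z + (3.0/2)*(0.3266 - z + 0.1025)^2
FOC: (2*6 + 3.0)*z = 1 + 3.0*(0.3266 + 0.1025)
z^{k+1} = 0.1525
Step 3: u-update.
u^{k+1} = 0.1025 + 0.3266 - 0.1525 = 0.2767
Step 4: Primal residual = |0.3266 - 0.1525| = 0.1742


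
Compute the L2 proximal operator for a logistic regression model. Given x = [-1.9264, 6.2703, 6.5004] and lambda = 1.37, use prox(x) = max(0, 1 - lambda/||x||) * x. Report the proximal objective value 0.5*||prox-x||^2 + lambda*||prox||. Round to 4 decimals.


Step 1: Compute ||x||.
||x|| = 9.2349
Step 2: Compute scaling factor.
scale = max(0, 1 - 1.37/9.2349) = 0.8516
Step 3: prox(x) = [-1.6406, 5.3401, 5.5361]
||prox(x)|| = 7.8649
Step 4: Proximal objective.
0.5*||prox-x||^2 = 0.9385
lambda*||prox|| = 10.7749
Total = 11.7133


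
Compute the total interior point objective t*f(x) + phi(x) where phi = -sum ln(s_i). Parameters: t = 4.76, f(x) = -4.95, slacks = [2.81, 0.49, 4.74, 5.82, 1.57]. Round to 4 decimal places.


Step 1: Compute log-barrier.
ln values: [1.0332, -0.7133, 1.556, 1.7613, 0.4511]
phi = -(1.0332 - 0.7133 + 1.556 + 1.7613 + 0.4511) = -4.0882
Step 2: Compute augmented objective.
t*f(x) = 4.76*-4.95 = -23.562
Total = -23.562 - 4.0882 = -27.6502


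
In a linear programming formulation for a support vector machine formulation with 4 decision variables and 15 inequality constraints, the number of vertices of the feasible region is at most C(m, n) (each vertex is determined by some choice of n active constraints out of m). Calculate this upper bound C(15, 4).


Each vertex corresponds to some choice of n active constraints out of m, so the number of vertices is at most C(m, n) = m! / (n!(m-n)!).
m = 15, n = 4
Numerator: 15 * 14 * 13 * 12
Denominator: 4! = 24
C(15, 4) = 1365


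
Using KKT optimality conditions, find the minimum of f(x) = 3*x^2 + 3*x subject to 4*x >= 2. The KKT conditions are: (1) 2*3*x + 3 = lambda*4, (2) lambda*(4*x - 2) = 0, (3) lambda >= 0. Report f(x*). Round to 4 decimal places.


Step 1: Try lambda = 0 (constraint inactive).
x_unc = -3/(2*3) = -0.5
Check: 4*-0.5 = -2.0 < 2 -- violated!
Step 2: Constraint must be active: 4*x = 2
x* = 2/4 = 0.5
lambda = (2*3*0.5 + 3)/4 = 1.5
Step 3: Compute optimal value.
f(x*) = 3*0.5^2 + 3*0.5 = 2.25


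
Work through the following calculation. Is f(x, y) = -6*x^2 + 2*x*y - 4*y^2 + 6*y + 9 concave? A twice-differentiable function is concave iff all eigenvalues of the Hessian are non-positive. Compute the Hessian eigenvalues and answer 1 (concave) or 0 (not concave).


The Hessian of f(x,y) = -6*x^2 + 2*x*y - 4*y^2 + 6*y + 9 is:
H = [[-12, 2], [2, -8]]
Trace = -12 - 8 = -20
Determinant = -12*-8 - (2)^2 = 92
Discriminant = (-20)^2 - 4*92 = 32.0
Eigenvalues: lambda_1 = -12.8284, lambda_2 = -7.1716
The function is concave.

1


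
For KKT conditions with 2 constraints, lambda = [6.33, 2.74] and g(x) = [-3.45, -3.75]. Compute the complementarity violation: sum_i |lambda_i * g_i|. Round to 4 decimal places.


KKT complementary slackness check:
lambda_1 * g_1 = 6.33 * -3.45 = -21.8385
lambda_2 * g_2 = 2.74 * -3.75 = -10.275
Total violation = 21.8385 + 10.275 = 32.1135


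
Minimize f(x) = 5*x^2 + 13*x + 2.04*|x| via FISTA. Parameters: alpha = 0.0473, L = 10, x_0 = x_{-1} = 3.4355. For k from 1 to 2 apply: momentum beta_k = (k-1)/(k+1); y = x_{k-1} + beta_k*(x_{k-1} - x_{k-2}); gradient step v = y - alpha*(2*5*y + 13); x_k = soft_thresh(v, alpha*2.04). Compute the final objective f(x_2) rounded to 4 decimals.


FISTA on f(x) = 5*x^2 + 13*x + 2.04*|x|
L = 10, alpha = 0.0473
Iteration 1: beta = 0.0, y = 3.4355 + 0.0*(3.4355 - 3.4355) = 3.4355
  grad(y) = 47.355, v = y - alpha*grad = 1.1956
  prox(v) = soft_thresh(1.1956, 0.0965) = 1.0991
Iteration 2: beta = 0.3333, y = 1.0991 + 0.3333*(1.0991 - 3.4355) = 0.3203
  grad(y) = 16.2032, v = y - alpha*grad = -0.4461
  prox(v) = soft_thresh(-0.4461, 0.0965) = -0.3496
f(x_2) = 5*(-0.3496)^2 + 13*(-0.3496) + 2.04*|-0.3496| = -3.2205


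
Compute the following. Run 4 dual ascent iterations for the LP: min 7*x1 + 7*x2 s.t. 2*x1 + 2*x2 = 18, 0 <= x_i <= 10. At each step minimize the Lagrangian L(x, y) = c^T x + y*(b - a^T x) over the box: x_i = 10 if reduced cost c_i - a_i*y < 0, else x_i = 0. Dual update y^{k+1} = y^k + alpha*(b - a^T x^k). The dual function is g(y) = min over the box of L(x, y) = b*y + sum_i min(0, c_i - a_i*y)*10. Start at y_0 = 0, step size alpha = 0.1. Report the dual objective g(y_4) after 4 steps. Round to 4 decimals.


Dual ascent for LP: min 7*x1 + 7*x2, 2*x1 + 2*x2 = 18, 0 <= x_i <= 10
Step 1: y^k = 0.0, reduced costs: (7.0, 7.0)
  x^k = (0.0, 0.0), subgradient = b - a^T x = 18.0
  y^{k+1} = 0.0 + 0.1*18.0 = 1.8
Step 2: y^k = 1.8, reduced costs: (3.4, 3.4)
  x^k = (0.0, 0.0), subgradient = b - a^T x = 18.0
  y^{k+1} = 1.8 + 0.1*18.0 = 3.6
Step 3: y^k = 3.6, reduced costs: (-0.2, -0.2)
  x^k = (10.0, 10.0), subgradient = b - a^T x = -22.0
  y^{k+1} = 3.6 + 0.1*-22.0 = 1.4
Step 4: y^k = 1.4, reduced costs: (4.2, 4.2)
  x^k = (0.0, 0.0), subgradient = b - a^T x = 18.0
  y^{k+1} = 1.4 + 0.1*18.0 = 3.2
Dual objective at y_4 = 3.2: reduced costs (0.6, 0.6), box minimizer x = (0.0, 0.0)
g(y_4) = b*y + (c1 - a1*y)*x1 + (c2 - a2*y)*x2 = 18*3.2 + 0.6*0.0 + 0.6*0.0 = 57.6 + 0.0 + 0.0 = 57.6


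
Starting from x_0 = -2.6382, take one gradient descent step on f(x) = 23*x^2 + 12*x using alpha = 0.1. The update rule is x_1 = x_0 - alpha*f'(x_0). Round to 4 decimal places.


We compute the gradient at x_0 and apply the update.
f'(x) = 46*x + 12
f'(-2.6382) = 46*-2.6382 + 12 = -109.3572
x_1 = -2.6382 - 0.1*-109.3572 = 8.2975


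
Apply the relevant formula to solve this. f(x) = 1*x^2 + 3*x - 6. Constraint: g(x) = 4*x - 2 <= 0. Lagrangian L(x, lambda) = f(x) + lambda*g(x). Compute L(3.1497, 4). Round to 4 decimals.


Step 1: Evaluate f(x).
f(3.1497) = 1*3.1497^2 + 3*3.1497 - 6 = 13.3697
Step 2: Evaluate g(x).
g(3.1497) = 4*3.1497 - 2 = 10.5988
Step 3: Compute Lagrangian.
L = 13.3697 + 4*10.5988 = 55.7649


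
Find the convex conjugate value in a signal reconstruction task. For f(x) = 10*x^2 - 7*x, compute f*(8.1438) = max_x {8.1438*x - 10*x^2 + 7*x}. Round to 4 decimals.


f*(y) = sup_x {y*x - a*x^2 - b*x} = sup_x {(y-b)*x - a*x^2}
FOC: (y - b) - 2a*x = 0 => x* = (y - b)/(2a)
x* = (8.1438 + 7)/(2*10) = 0.7572
f*(8.1438) = (y-b)^2/(4a) = (8.1438 + 7)^2/(4*10)
= 229.3347/40 = 5.7334


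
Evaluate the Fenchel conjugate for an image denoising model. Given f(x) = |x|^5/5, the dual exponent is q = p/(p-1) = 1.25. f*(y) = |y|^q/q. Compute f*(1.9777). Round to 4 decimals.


The conjugate exponent q satisfies 1/p + 1/q = 1.
p = 5, so q = 5/(5 - 1) = 1.25
|y|^q = 1.9777^1.25 = 2.3453
f*(1.9777) = 2.3453 / 1.25 = 1.8762


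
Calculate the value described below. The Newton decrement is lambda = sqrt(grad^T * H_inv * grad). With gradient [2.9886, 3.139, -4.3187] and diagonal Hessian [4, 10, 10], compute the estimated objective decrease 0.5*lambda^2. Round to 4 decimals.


Step 1: H is diagonal, so H^(-1) * g = [0.7472, 0.3139, -0.4319].
Step 2: g^T H^(-1) g = sum_i g_i^2 / H_ii
  = (2.9886)^2/4 + (3.139)^2/10 + (-4.3187)^2/10
  = 2.2329 + 0.9853 + 1.8651 = 5.0834
Step 3: Objective decrease = 0.5 * g^T H^(-1) g = 2.5417


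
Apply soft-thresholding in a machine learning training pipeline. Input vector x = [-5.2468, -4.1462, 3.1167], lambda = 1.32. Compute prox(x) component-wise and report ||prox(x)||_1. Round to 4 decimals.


Soft-thresholding with lambda = 1.32:
prox(-5.2468) = sign(-5.2468)*max(|-5.2468| - 1.32, 0) = -3.9268
prox(-4.1462) = sign(-4.1462)*max(|-4.1462| - 1.32, 0) = -2.8262
prox(3.1167) = sign(3.1167)*max(|3.1167| - 1.32, 0) = 1.7967
prox(x) = [-3.9268, -2.8262, 1.7967]
||prox(x)||_1 = 3.9268 + 2.8262 + 1.7967 = 8.5497


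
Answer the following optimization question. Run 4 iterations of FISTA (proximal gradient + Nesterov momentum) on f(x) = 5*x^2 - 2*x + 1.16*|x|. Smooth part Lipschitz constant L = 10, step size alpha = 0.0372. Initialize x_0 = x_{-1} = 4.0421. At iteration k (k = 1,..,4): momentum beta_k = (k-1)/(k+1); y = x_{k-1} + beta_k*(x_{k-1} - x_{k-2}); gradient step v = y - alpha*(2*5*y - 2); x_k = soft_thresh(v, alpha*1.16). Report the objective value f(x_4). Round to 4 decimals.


FISTA on f(x) = 5*x^2 - 2*x + 1.16*|x|
L = 10, alpha = 0.0372
Iteration 1: beta = 0.0, y = 4.0421 + 0.0*(4.0421 - 4.0421) = 4.0421
  grad(y) = 38.421, v = y - alpha*grad = 2.6128
  prox(v) = soft_thresh(2.6128, 0.0432) = 2.5697
Iteration 2: beta = 0.3333, y = 2.5697 + 0.3333*(2.5697 - 4.0421) = 2.0789
  grad(y) = 18.7888, v = y - alpha*grad = 1.3799
  prox(v) = soft_thresh(1.3799, 0.0432) = 1.3368
Iteration 3: beta = 0.5, y = 1.3368 + 0.5*(1.3368 - 2.5697) = 0.7203
  grad(y) = 5.2034, v = y - alpha*grad = 0.5268
  prox(v) = soft_thresh(0.5268, 0.0432) = 0.4836
Iteration 4: beta = 0.6, y = 0.4836 + 0.6*(0.4836 - 1.3368) = -0.0283
  grad(y) = -2.2828, v = y - alpha*grad = 0.0566
  prox(v) = soft_thresh(0.0566, 0.0432) = 0.0135
f(x_4) = 5*0.0135^2 - 2*0.0135 + 1.16*|0.0135| = -0.0104


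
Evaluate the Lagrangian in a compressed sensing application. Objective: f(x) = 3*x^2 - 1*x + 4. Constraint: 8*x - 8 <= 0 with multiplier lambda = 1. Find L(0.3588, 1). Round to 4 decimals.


Step 1: Evaluate f(x).
f(0.3588) = 3*0.3588^2 - 1*0.3588 + 4 = 4.0274
Step 2: Evaluate g(x).
g(0.3588) = 8*0.3588 - 8 = -5.1296
Step 3: Compute Lagrangian.
L = 4.0274 + 1*-5.1296 = -1.1022


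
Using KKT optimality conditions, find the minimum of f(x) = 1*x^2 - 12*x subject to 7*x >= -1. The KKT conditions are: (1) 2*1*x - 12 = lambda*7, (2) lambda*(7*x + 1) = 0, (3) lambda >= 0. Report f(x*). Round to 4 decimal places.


Step 1: Try lambda = 0 (constraint inactive).
Stationarity: 2*1*x - 12 = 0
x* = 12/(2*1) = 6.0
Check constraint: 7*6.0 = 42.0 >= -1 -- satisfied.
Step 2: Compute optimal value.
f(x*) = 1*6.0^2 - 12*6.0 = -36.0


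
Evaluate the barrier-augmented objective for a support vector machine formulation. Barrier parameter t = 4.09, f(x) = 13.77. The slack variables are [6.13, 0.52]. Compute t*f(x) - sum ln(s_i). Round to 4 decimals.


Step 1: Compute log-barrier.
ln values: [1.8132, -0.6539]
phi = -(1.8132 - 0.6539) = -1.1593
Step 2: Compute augmented objective.
t*f(x) = 4.09*13.77 = 56.3193
Total = 56.3193 - 1.1593 = 55.16


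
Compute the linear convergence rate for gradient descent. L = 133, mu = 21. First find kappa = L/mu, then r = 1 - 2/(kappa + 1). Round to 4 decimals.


Step 1: Compute the condition number.
kappa = L/mu = 133/21 = 6.3333
Step 2: Compute the convergence rate.
r = 1 - 2/(kappa + 1) = 1 - 2*mu/(L + mu) = (L - mu)/(L + mu) = 112/154 = 0.7273


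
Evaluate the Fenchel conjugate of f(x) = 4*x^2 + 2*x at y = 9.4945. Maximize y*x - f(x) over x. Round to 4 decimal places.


f*(y) = sup_x {y*x - a*x^2 - b*x} = sup_x {(y-b)*x - a*x^2}
FOC: (y - b) - 2a*x = 0 => x* = (y - b)/(2a)
x* = (9.4945 - 2)/(2*4) = 0.9368
f*(9.4945) = (y-b)^2/(4a) = (9.4945 - 2)^2/(4*4)
= 56.1675/16 = 3.5105


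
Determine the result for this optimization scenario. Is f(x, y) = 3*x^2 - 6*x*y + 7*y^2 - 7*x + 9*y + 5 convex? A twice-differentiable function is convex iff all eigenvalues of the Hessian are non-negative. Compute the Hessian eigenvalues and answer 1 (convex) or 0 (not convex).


The Hessian of f(x,y) = 3*x^2 - 6*x*y + 7*y^2 - 7*x + 9*y + 5 is:
H = [[6, -6], [-6, 14]]
Trace = 6 + 14 = 20
Determinant = 6*14 - (-6)^2 = 48
Discriminant = (20)^2 - 4*48 = 208.0
Eigenvalues: lambda_1 = 2.7889, lambda_2 = 17.2111
The function is convex.

1


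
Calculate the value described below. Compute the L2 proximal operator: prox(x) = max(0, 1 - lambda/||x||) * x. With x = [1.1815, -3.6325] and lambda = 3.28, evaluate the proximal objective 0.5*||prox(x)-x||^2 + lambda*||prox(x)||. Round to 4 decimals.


Step 1: Compute ||x||.
||x|| = 3.8198
Step 2: Compute scaling factor.
scale = max(0, 1 - 3.28/3.8198) = 0.1413
Step 3: prox(x) = [0.167, -0.5133]
||prox(x)|| = 0.5398
Step 4: Proximal objective.
0.5*||prox-x||^2 = 5.3792
lambda*||prox|| = 1.7705
Total = 7.1498


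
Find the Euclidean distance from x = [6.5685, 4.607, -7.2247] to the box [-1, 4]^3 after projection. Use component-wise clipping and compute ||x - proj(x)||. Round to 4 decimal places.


Project each component onto [-1, 4].
clip(6.5685) = 4.0, clip(4.607) = 4.0, clip(-7.2247) = -1.0
Projection = [4.0, 4.0, -1.0]
Squared diffs: [6.5972, 0.3684, 38.7469]
Distance = sqrt(45.7125) = 6.7611


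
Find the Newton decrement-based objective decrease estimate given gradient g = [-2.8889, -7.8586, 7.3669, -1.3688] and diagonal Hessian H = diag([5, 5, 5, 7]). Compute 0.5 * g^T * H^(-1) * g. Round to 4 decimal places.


Step 1: H is diagonal, so H^(-1) * g = [-0.5778, -1.5717, 1.4734, -0.1955].
Step 2: g^T H^(-1) g = sum_i g_i^2 / H_ii
  = (-2.8889)^2/5 + (-7.8586)^2/5 + (7.3669)^2/5 + (-1.3688)^2/7
  = 1.6691 + 12.3515 + 10.8542 + 0.2677 = 25.1426
Step 3: Objective decrease = 0.5 * g^T H^(-1) g = 12.5713


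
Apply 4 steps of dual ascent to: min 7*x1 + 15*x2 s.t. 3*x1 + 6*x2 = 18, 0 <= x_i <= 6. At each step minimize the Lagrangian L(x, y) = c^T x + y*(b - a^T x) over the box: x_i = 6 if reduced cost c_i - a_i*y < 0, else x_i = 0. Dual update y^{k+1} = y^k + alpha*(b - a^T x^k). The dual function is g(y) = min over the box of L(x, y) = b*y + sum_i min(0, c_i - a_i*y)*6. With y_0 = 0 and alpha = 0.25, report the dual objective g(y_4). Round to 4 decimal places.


Dual ascent for LP: min 7*x1 + 15*x2, 3*x1 + 6*x2 = 18, 0 <= x_i <= 6
Step 1: y^k = 0.0, reduced costs: (7.0, 15.0)
  x^k = (0.0, 0.0), subgradient = b - a^T x = 18.0
  y^{k+1} = 0.0 + 0.25*18.0 = 4.5
Step 2: y^k = 4.5, reduced costs: (-6.5, -12.0)
  x^k = (6.0, 6.0), subgradient = b - a^T x = -36.0
  y^{k+1} = 4.5 + 0.25*-36.0 = -4.5
Step 3: y^k = -4.5, reduced costs: (20.5, 42.0)
  x^k = (0.0, 0.0), subgradient = b - a^T x = 18.0
  y^{k+1} = -4.5 + 0.25*18.0 = 0.0
Step 4: y^k = 0.0, reduced costs: (7.0, 15.0)
  x^k = (0.0, 0.0), subgradient = b - a^T x = 18.0
  y^{k+1} = 0.0 + 0.25*18.0 = 4.5
Dual objective at y_4 = 4.5: reduced costs (-6.5, -12.0), box minimizer x = (6.0, 6.0)
g(y_4) = b*y + (c1 - a1*y)*x1 + (c2 - a2*y)*x2 = 18*4.5 + (-6.5)*6.0 + (-12.0)*6.0 = 81.0 - 39.0 - 72.0 = -30.0


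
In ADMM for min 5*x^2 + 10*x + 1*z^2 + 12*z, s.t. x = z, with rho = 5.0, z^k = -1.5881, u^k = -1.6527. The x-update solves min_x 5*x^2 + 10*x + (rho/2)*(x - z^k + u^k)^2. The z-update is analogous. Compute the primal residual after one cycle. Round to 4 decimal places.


ADMM iteration with rho = 5.0, z^k = -1.5881, u^k = -1.6527
Step 1: x-update.
Minimize 5*x^2 + 10*x + (5.0/2)*(x + 1.5881 - 1.6527)^2
FOC: (2*5 + 5.0)*x = -10 + 5.0*(-1.5881 + 1.6527)
x^{k+1} = -0.6451
Step 2: z-update.
Minimize 1*z^2 + 12*z + (5.0/2)*(-0.6451 - z - 1.6527)^2
FOC: (2*1 + 5.0)*z = -12 + 5.0*(-0.6451 - 1.6527)
z^{k+1} = -3.3556
Step 3: u-update.
u^{k+1} = -1.6527 - 0.6451 + 3.3556 = 1.0578
Step 4: Primal residual = |-0.6451 + 3.3556| = 2.7105


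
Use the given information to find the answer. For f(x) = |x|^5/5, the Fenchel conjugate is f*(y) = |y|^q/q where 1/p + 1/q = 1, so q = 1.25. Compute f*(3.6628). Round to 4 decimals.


The conjugate exponent q satisfies 1/p + 1/q = 1.
p = 5, so q = 5/(5 - 1) = 1.25
|y|^q = 3.6628^1.25 = 5.0672
f*(3.6628) = 5.0672 / 1.25 = 4.0537


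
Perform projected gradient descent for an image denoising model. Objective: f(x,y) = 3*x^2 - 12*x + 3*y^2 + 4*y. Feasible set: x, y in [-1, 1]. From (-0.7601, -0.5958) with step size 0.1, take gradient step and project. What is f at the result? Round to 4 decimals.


Step 1: Compute gradient at (-0.7601, -0.5958).
grad_x = 2*3*-0.7601 - 12 = -16.5606
grad_y = 2*3*-0.5958 + 4 = 0.4252
Step 2: Gradient step.
x_raw = -0.7601 - 0.1*-16.5606 = 0.896
y_raw = -0.5958 - 0.1*0.4252 = -0.6383
Step 3: Project onto [-1, 1].
x_proj = clip(0.896) = 0.896
y_proj = clip(-0.6383) = -0.6383
Step 4: Evaluate f.
f(0.896, -0.6383) = -9.6742


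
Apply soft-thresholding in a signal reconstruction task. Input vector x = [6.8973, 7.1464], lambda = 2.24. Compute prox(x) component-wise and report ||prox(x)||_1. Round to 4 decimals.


Soft-thresholding with lambda = 2.24:
prox(6.8973) = sign(6.8973)*max(|6.8973| - 2.24, 0) = 4.6573
prox(7.1464) = sign(7.1464)*max(|7.1464| - 2.24, 0) = 4.9064
prox(x) = [4.6573, 4.9064]
||prox(x)||_1 = 4.6573 + 4.9064 = 9.5637


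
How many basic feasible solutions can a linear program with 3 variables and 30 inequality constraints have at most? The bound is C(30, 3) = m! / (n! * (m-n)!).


Each vertex corresponds to some choice of n active constraints out of m, so the number of vertices is at most C(m, n) = m! / (n!(m-n)!).
m = 30, n = 3
Numerator: 30 * 29 * 28
Denominator: 3! = 6
C(30, 3) = 4060


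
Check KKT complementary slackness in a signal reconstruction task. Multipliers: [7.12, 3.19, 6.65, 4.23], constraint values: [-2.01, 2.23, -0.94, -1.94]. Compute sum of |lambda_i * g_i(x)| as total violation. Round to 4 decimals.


KKT complementary slackness check:
lambda_1 * g_1 = 7.12 * -2.01 = -14.3112
lambda_2 * g_2 = 3.19 * 2.23 = 7.1137
lambda_3 * g_3 = 6.65 * -0.94 = -6.251
lambda_4 * g_4 = 4.23 * -1.94 = -8.2062
Total violation = 14.3112 + 7.1137 + 6.251 + 8.2062 = 35.8821


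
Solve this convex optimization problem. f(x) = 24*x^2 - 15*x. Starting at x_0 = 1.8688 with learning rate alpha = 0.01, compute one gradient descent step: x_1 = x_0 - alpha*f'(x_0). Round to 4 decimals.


We compute the gradient at x_0 and apply the update.
f'(x) = 48*x - 15
f'(1.8688) = 48*1.8688 - 15 = 74.7024
x_1 = 1.8688 - 0.01*74.7024 = 1.1218


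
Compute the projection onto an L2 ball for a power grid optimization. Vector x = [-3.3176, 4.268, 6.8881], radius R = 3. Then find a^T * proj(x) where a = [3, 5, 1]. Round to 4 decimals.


Step 1: Compute ||x|| (intermediates to 6 decimals).
||x|| = sqrt((-3.3176)^2 + 4.268^2 + 6.8881^2) = 8.756039
Step 2: Project.
Since ||x|| > R, scale = R/||x|| = 3/8.756039 = 0.342621, proj(x) = scale * x
proj(x) = [-1.136679, 1.462306, 2.360008]
Step 3: Dot product.
a^T * proj(x) = 3*(-1.136679) + 5*1.462306 + 1*2.360008 = 6.2615


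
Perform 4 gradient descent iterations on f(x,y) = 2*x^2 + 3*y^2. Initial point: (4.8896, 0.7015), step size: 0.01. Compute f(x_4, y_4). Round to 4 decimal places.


Gradient descent on f(x,y) = 2*x^2 + 3*y^2.
Starting point: (4.8896, 0.7015), alpha = 0.01
Step 1: grad_x = 2*2*4.8896 = 19.5584, grad_y = 2*3*0.7015 = 4.209
  x_1 = 4.8896 - 0.01*19.5584 = 4.694
  y_1 = 0.7015 - 0.01*4.209 = 0.6594
Step 2: grad_x = 2*2*4.694 = 18.7761, grad_y = 2*3*0.6594 = 3.9565
  x_2 = 4.694 - 0.01*18.7761 = 4.5063
  y_2 = 0.6594 - 0.01*3.9565 = 0.6198
Step 3: grad_x = 2*2*4.5063 = 18.025, grad_y = 2*3*0.6198 = 3.7191
  x_3 = 4.5063 - 0.01*18.025 = 4.326
  y_3 = 0.6198 - 0.01*3.7191 = 0.5827
Step 4: grad_x = 2*2*4.326 = 17.304, grad_y = 2*3*0.5827 = 3.4959
  x_4 = 4.326 - 0.01*17.304 = 4.153
  y_4 = 0.5827 - 0.01*3.4959 = 0.5477
f(4.153, 0.5477) = 2*4.153^2 + 3*0.5477^2 = 35.3941


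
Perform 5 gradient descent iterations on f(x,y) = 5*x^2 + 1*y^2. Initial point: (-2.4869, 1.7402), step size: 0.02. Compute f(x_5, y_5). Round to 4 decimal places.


Gradient descent on f(x,y) = 5*x^2 + 1*y^2.
Starting point: (-2.4869, 1.7402), alpha = 0.02
Step 1: grad_x = 2*5*-2.4869 = -24.869, grad_y = 2*1*1.7402 = 3.4804
  x_1 = -2.4869 - 0.02*-24.869 = -1.9895
  y_1 = 1.7402 - 0.02*3.4804 = 1.6706
Step 2: grad_x = 2*5*-1.9895 = -19.8952, grad_y = 2*1*1.6706 = 3.3412
  x_2 = -1.9895 - 0.02*-19.8952 = -1.5916
  y_2 = 1.6706 - 0.02*3.3412 = 1.6038
Step 3: grad_x = 2*5*-1.5916 = -15.9162, grad_y = 2*1*1.6038 = 3.2075
  x_3 = -1.5916 - 0.02*-15.9162 = -1.2733
  y_3 = 1.6038 - 0.02*3.2075 = 1.5396
Step 4: grad_x = 2*5*-1.2733 = -12.7329, grad_y = 2*1*1.5396 = 3.0792
  x_4 = -1.2733 - 0.02*-12.7329 = -1.0186
  y_4 = 1.5396 - 0.02*3.0792 = 1.478
Step 5: grad_x = 2*5*-1.0186 = -10.1863, grad_y = 2*1*1.478 = 2.9561
  x_5 = -1.0186 - 0.02*-10.1863 = -0.8149
  y_5 = 1.478 - 0.02*2.9561 = 1.4189
f(-0.8149, 1.4189) = 5*(-0.8149)^2 + 1*1.4189^2 = 5.3337


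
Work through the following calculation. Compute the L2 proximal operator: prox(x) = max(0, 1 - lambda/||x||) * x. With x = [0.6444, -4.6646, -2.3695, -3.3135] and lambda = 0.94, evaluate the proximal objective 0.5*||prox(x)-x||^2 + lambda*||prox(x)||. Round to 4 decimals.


Step 1: Compute ||x||.
||x|| = 6.2264
Step 2: Compute scaling factor.
scale = max(0, 1 - 0.94/6.2264) = 0.849
Step 3: prox(x) = [0.5471, -3.9604, -2.0118, -2.8133]
||prox(x)|| = 5.2864
Step 4: Proximal objective.
0.5*||prox-x||^2 = 0.4418
lambda*||prox|| = 4.9692
Total = 5.411


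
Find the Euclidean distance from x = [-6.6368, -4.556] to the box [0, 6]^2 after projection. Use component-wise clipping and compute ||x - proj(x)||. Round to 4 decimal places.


Project each component onto [0, 6].
clip(-6.6368) = 0.0, clip(-4.556) = 0.0
Projection = [0.0, 0.0]
Squared diffs: [44.0471, 20.7571]
Distance = sqrt(64.8042) = 8.0501


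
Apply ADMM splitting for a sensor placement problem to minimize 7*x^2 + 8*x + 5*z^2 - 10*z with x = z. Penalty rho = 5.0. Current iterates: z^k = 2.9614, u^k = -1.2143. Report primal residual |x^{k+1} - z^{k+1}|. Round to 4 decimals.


ADMM iteration with rho = 5.0, z^k = 2.9614, u^k = -1.2143
Step 1: x-update.
Minimize 7*x^2 + 8*x + (5.0/2)*(x - 2.9614 - 1.2143)^2
FOC: (2*7 + 5.0)*x = -8 + 5.0*(2.9614 + 1.2143)
x^{k+1} = 0.6778
Step 2: z-update.
Minimize 5*z^2 - 10*z + (5.0/2)*(0.6778 - z - 1.2143)^2
FOC: (2*5 + 5.0)*z = 10 + 5.0*(0.6778 - 1.2143)
z^{k+1} = 0.4878
Step 3: u-update.
u^{k+1} = -1.2143 + 0.6778 - 0.4878 = -1.0243
Step 4: Primal residual = |0.6778 - 0.4878| = 0.19


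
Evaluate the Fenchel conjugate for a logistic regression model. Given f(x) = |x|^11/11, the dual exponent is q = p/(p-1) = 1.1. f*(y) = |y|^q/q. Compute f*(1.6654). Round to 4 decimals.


The conjugate exponent q satisfies 1/p + 1/q = 1.
p = 11, so q = 11/(11 - 1) = 1.1
|y|^q = 1.6654^1.1 = 1.7525
f*(1.6654) = 1.7525 / 1.1 = 1.5932


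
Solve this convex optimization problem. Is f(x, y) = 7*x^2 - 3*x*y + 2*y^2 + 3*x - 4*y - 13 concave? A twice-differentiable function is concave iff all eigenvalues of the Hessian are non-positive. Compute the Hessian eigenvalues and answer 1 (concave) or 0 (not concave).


The Hessian of f(x,y) = 7*x^2 - 3*x*y + 2*y^2 + 3*x - 4*y - 13 is:
H = [[14, -3], [-3, 4]]
Trace = 14 + 4 = 18
Determinant = 14*4 - (-3)^2 = 47
Discriminant = (18)^2 - 4*47 = 136.0
Eigenvalues: lambda_1 = 3.169, lambda_2 = 14.831
The function is not concave.

0


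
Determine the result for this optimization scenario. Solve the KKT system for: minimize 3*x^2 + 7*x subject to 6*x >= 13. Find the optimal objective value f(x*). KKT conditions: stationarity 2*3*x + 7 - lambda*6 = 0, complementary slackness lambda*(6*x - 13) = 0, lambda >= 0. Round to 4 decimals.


Step 1: Try lambda = 0 (constraint inactive).
x_unc = -7/(2*3) = -1.1667
Check: 6*-1.1667 = -7.0002 < 13 -- violated!
Step 2: Constraint must be active: 6*x = 13
x* = 13/6 = 2.1667 (rounded; the exact value 13/6 is used below)
lambda = (2*3*(13/6) + 7)/6 = 3.3333
Step 3: Compute optimal value.
f(x*) = 3*(13/6)^2 + 7*(13/6) = 29.25


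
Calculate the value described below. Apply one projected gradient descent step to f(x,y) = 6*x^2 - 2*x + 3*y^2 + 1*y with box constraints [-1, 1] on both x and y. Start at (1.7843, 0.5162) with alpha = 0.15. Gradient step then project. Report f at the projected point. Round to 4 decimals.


Step 1: Compute gradient at (1.7843, 0.5162).
grad_x = 2*6*1.7843 - 2 = 19.4116
grad_y = 2*3*0.5162 + 1 = 4.0972
Step 2: Gradient step.
x_raw = 1.7843 - 0.15*19.4116 = -1.1274
y_raw = 0.5162 - 0.15*4.0972 = -0.0984
Step 3: Project onto [-1, 1].
x_proj = clip(-1.1274) = -1.0
y_proj = clip(-0.0984) = -0.0984
Step 4: Evaluate f.
f(-1.0, -0.0984) = 7.9307


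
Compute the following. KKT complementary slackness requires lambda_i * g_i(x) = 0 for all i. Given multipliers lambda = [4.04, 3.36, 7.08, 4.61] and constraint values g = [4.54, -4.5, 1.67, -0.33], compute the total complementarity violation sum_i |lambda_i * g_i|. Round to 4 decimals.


KKT complementary slackness check:
lambda_1 * g_1 = 4.04 * 4.54 = 18.3416
lambda_2 * g_2 = 3.36 * -4.5 = -15.12
lambda_3 * g_3 = 7.08 * 1.67 = 11.8236
lambda_4 * g_4 = 4.61 * -0.33 = -1.5213
Total violation = 18.3416 + 15.12 + 11.8236 + 1.5213 = 46.8065


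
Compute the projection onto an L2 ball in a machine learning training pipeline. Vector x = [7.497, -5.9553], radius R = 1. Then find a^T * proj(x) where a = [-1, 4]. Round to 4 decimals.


Step 1: Compute ||x|| (intermediates to 6 decimals).
||x|| = sqrt(7.497^2 + (-5.9553)^2) = 9.574477
Step 2: Project.
Since ||x|| > R, scale = R/||x|| = 1/9.574477 = 0.104444, proj(x) = scale * x
proj(x) = [0.783017, -0.621995]
Step 3: Dot product.
a^T * proj(x) = -1*0.783017 + 4*(-0.621995) = -3.271


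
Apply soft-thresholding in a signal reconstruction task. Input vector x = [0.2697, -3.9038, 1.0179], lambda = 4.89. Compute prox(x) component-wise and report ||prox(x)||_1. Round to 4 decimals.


Soft-thresholding with lambda = 4.89:
prox(0.2697) = sign(0.2697)*max(|0.2697| - 4.89, 0) = 0.0
prox(-3.9038) = sign(-3.9038)*max(|-3.9038| - 4.89, 0) = 0.0
prox(1.0179) = sign(1.0179)*max(|1.0179| - 4.89, 0) = 0.0
prox(x) = [0.0, 0.0, 0.0]
||prox(x)||_1 = 0.0 + 0.0 + 0.0 = 0.0


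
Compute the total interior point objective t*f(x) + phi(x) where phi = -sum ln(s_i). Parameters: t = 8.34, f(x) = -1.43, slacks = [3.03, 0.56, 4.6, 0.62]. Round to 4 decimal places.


Step 1: Compute log-barrier.
ln values: [1.1086, -0.5798, 1.5261, -0.478]
phi = -(1.1086 - 0.5798 + 1.5261 - 0.478) = -1.5768
Step 2: Compute augmented objective.
t*f(x) = 8.34*-1.43 = -11.9262
Total = -11.9262 - 1.5768 = -13.503


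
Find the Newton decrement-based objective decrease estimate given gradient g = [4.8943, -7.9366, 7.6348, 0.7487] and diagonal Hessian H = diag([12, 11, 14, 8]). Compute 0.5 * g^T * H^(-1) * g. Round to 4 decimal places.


Step 1: H is diagonal, so H^(-1) * g = [0.4079, -0.7215, 0.5453, 0.0936].
Step 2: g^T H^(-1) g = sum_i g_i^2 / H_ii
  = (4.8943)^2/12 + (-7.9366)^2/11 + (7.6348)^2/14 + (0.7487)^2/8
  = 1.9962 + 5.7263 + 4.1636 + 0.0701 = 11.9562
Step 3: Objective decrease = 0.5 * g^T H^(-1) g = 5.9781


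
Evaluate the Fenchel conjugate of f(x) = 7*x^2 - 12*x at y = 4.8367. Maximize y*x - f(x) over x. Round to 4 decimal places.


f*(y) = sup_x {y*x - a*x^2 - b*x} = sup_x {(y-b)*x - a*x^2}
FOC: (y - b) - 2a*x = 0 => x* = (y - b)/(2a)
x* = (4.8367 + 12)/(2*7) = 1.2026
f*(4.8367) = (y-b)^2/(4a) = (4.8367 + 12)^2/(4*7)
= 283.4745/28 = 10.1241


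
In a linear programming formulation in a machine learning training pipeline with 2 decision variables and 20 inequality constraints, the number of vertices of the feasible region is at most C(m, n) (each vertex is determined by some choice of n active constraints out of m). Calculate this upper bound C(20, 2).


Each vertex corresponds to some choice of n active constraints out of m, so the number of vertices is at most C(m, n) = m! / (n!(m-n)!).
m = 20, n = 2
Numerator: 20 * 19
Denominator: 2! = 2
C(20, 2) = 190


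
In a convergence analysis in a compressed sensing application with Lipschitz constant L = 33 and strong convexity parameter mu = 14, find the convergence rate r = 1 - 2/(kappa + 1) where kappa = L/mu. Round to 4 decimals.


Step 1: Compute the condition number.
kappa = L/mu = 33/14 = 2.3571
Step 2: Compute the convergence rate.
r = 1 - 2/(kappa + 1) = 1 - 2*mu/(L + mu) = (L - mu)/(L + mu) = 19/47 = 0.4043


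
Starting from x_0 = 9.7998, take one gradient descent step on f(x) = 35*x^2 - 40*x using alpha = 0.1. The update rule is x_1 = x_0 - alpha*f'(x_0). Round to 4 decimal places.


We compute the gradient at x_0 and apply the update.
f'(x) = 70*x - 40
f'(9.7998) = 70*9.7998 - 40 = 645.986
x_1 = 9.7998 - 0.1*645.986 = -54.7988


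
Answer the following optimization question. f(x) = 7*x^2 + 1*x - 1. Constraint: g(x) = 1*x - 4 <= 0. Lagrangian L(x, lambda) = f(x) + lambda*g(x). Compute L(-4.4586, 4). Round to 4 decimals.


Step 1: Evaluate f(x).
f(-4.4586) = 7*(-4.4586)^2 + 1*(-4.4586) - 1 = 133.6952
Step 2: Evaluate g(x).
g(-4.4586) = 1*-4.4586 - 4 = -8.4586
Step 3: Compute Lagrangian.
L = 133.6952 + 4*-8.4586 = 99.8608


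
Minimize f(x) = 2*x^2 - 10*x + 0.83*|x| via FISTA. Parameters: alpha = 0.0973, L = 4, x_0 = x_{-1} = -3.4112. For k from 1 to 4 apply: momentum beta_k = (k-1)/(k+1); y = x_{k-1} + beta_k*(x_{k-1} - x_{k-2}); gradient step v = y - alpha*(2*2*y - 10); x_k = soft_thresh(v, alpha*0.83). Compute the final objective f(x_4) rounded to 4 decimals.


FISTA on f(x) = 2*x^2 - 10*x + 0.83*|x|
L = 4, alpha = 0.0973
Iteration 1: beta = 0.0, y = -3.4112 + 0.0*(-3.4112 + 3.4112) = -3.4112
  grad(y) = -23.6448, v = y - alpha*grad = -1.1106
  prox(v) = soft_thresh(-1.1106, 0.0808) = -1.0298
Iteration 2: beta = 0.3333, y = -1.0298 + 0.3333*(-1.0298 + 3.4112) = -0.236
  grad(y) = -10.944, v = y - alpha*grad = 0.8288
  prox(v) = soft_thresh(0.8288, 0.0808) = 0.7481
Iteration 3: beta = 0.5, y = 0.7481 + 0.5*(0.7481 + 1.0298) = 1.637
  grad(y) = -3.4519, v = y - alpha*grad = 1.9729
  prox(v) = soft_thresh(1.9729, 0.0808) = 1.8921
Iteration 4: beta = 0.6, y = 1.8921 + 0.6*(1.8921 - 0.7481) = 2.5786
  grad(y) = 0.3143, v = y - alpha*grad = 2.548
  prox(v) = soft_thresh(2.548, 0.0808) = 2.4672
f(x_4) = 2*2.4672^2 - 10*2.4672 + 0.83*|2.4672| = -10.45


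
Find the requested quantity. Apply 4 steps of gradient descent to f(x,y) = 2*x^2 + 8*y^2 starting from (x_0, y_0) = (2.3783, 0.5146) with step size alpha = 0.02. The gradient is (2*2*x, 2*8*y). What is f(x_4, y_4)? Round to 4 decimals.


Gradient descent on f(x,y) = 2*x^2 + 8*y^2.
Starting point: (2.3783, 0.5146), alpha = 0.02
Step 1: grad_x = 2*2*2.3783 = 9.5132, grad_y = 2*8*0.5146 = 8.2336
  x_1 = 2.3783 - 0.02*9.5132 = 2.188
  y_1 = 0.5146 - 0.02*8.2336 = 0.3499
Step 2: grad_x = 2*2*2.188 = 8.7521, grad_y = 2*8*0.3499 = 5.5988
  x_2 = 2.188 - 0.02*8.7521 = 2.013
  y_2 = 0.3499 - 0.02*5.5988 = 0.238
Step 3: grad_x = 2*2*2.013 = 8.052, grad_y = 2*8*0.238 = 3.8072
  x_3 = 2.013 - 0.02*8.052 = 1.852
  y_3 = 0.238 - 0.02*3.8072 = 0.1618
Step 4: grad_x = 2*2*1.852 = 7.4078, grad_y = 2*8*0.1618 = 2.5889
  x_4 = 1.852 - 0.02*7.4078 = 1.7038
  y_4 = 0.1618 - 0.02*2.5889 = 0.11
f(1.7038, 0.11) = 2*1.7038^2 + 8*0.11^2 = 5.9027
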